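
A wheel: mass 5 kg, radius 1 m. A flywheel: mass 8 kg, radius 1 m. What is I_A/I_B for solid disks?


Given: M1=5 kg, R1=1 m, M2=8 kg, R2=1 m
For a disk: I = (1/2)*M*R^2, so I_A/I_B = (M1*R1^2)/(M2*R2^2)
M1*R1^2 = 5*1 = 5
M2*R2^2 = 8*1 = 8
I_A/I_B = 5/8 = 5/8

5/8


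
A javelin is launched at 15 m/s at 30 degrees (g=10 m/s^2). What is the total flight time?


Given: v0 = 15 m/s, theta = 30 deg, g = 10 m/s^2
sin(30) = 1/2
Using T = 2*v0*sin(theta) / g
T = 2*15*1/2 / 10
T = 15 / 10
T = 3/2 s

3/2 s


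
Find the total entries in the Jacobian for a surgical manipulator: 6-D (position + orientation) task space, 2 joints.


Given: task space dimension = 6, joints = 2
Jacobian is a 6 x 2 matrix
Total entries = rows * columns
Total = 6 * 2
Total = 12

12


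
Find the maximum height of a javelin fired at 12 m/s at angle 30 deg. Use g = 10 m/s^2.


Given: v0 = 12 m/s, theta = 30 deg, g = 10 m/s^2
sin^2(30) = 1/4
Using H = v0^2 * sin^2(theta) / (2*g)
H = 12^2 * 1/4 / (2*10)
H = 144 * 1/4 / 20
H = 36 / 20
H = 9/5 m

9/5 m


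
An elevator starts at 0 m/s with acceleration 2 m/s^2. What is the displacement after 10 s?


Given: v0 = 0 m/s, a = 2 m/s^2, t = 10 s
Using s = v0*t + (1/2)*a*t^2
s = 0*10 + (1/2)*2*10^2
s = 0 + (1/2)*200
s = 0 + 100
s = 100

100 m


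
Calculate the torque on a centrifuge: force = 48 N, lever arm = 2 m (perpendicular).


Given: F = 48 N, r = 2 m, angle = 90 deg (perpendicular)
Using tau = F * r * sin(90)
sin(90) = 1
tau = 48 * 2 * 1
tau = 96 Nm

96 Nm


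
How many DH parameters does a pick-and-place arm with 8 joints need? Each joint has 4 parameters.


Given: 8 joints, 4 DH parameters per joint (d, theta, a, alpha)
Total DH parameters = number_of_joints * 4
Total = 8 * 4
Total = 32

32


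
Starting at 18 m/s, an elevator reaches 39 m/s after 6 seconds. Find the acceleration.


Given: initial velocity v0 = 18 m/s, final velocity v = 39 m/s, time t = 6 s
Using a = (v - v0) / t
a = (39 - 18) / 6
a = 21 / 6
a = 7/2 m/s^2

7/2 m/s^2


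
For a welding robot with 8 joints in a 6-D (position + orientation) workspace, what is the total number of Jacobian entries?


Given: task space dimension = 6, joints = 8
Jacobian is a 6 x 8 matrix
Total entries = rows * columns
Total = 6 * 8
Total = 48

48


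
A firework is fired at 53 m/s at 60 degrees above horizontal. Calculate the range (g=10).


Given: v0 = 53 m/s, theta = 60 deg, g = 10 m/s^2
sin(2*60) = sin(120) = sqrt(3)/2
Using R = v0^2 * sin(2*theta) / g
R = 53^2 * (sqrt(3)/2) / 10
R = 2809 * sqrt(3) / 20
R = 2809/20*sqrt(3) m

2809/20*sqrt(3) m


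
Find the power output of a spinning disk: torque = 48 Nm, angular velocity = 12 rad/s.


Given: tau = 48 Nm, omega = 12 rad/s
Using P = tau * omega
P = 48 * 12
P = 576 W

576 W


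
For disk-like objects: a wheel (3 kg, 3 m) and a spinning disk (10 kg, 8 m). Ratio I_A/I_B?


Given: M1=3 kg, R1=3 m, M2=10 kg, R2=8 m
For a disk: I = (1/2)*M*R^2, so I_A/I_B = (M1*R1^2)/(M2*R2^2)
M1*R1^2 = 3*9 = 27
M2*R2^2 = 10*64 = 640
I_A/I_B = 27/640 = 27/640

27/640


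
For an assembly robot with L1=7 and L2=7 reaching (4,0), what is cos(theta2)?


Given: L1 = 7, L2 = 7, target (x, y) = (4, 0)
Using cos(theta2) = (x^2 + y^2 - L1^2 - L2^2) / (2*L1*L2)
x^2 + y^2 = 4^2 + 0 = 16
L1^2 + L2^2 = 49 + 49 = 98
Numerator = 16 - 98 = -82
Denominator = 2*7*7 = 98
cos(theta2) = -82/98 = -41/49

-41/49


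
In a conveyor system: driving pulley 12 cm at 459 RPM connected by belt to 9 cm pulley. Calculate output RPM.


Given: D1 = 12 cm, w1 = 459 RPM, D2 = 9 cm
Using D1*w1 = D2*w2
w2 = D1*w1 / D2
w2 = 12*459 / 9
w2 = 5508 / 9
w2 = 612 RPM

612 RPM


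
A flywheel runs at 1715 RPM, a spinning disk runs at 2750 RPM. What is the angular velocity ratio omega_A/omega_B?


Given: RPM_A = 1715, RPM_B = 2750
omega = 2*pi*RPM/60, so omega_A/omega_B = RPM_A / RPM_B
omega_A/omega_B = 1715 / 2750
omega_A/omega_B = 343/550

343/550


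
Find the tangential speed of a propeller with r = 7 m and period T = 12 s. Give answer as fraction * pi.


Given: radius r = 7 m, period T = 12 s
Using v = 2*pi*r / T
v = 2*pi*7 / 12
v = 14*pi / 12
v = 7/6*pi m/s

7/6*pi m/s


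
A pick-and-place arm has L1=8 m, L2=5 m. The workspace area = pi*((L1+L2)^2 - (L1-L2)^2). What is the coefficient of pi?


Given: L1 = 8, L2 = 5
(L1+L2)^2 = (13)^2 = 169
(L1-L2)^2 = (3)^2 = 9
Difference = 169 - 9 = 160
This equals 4*L1*L2 = 4*8*5 = 160
Workspace area = 160*pi

160


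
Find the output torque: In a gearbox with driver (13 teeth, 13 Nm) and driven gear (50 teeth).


Given: N1 = 13, N2 = 50, T1 = 13 Nm
Using T2/T1 = N2/N1
T2 = T1 * N2 / N1
T2 = 13 * 50 / 13
T2 = 650 / 13
T2 = 50 Nm

50 Nm


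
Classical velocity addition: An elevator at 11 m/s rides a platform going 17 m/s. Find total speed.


Given: object velocity = 11 m/s, platform velocity = 17 m/s (same direction)
Using classical velocity addition: v_total = v_object + v_platform
v_total = 11 + 17
v_total = 28 m/s

28 m/s


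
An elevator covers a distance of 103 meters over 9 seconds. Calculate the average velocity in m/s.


Given: distance d = 103 m, time t = 9 s
Using v = d / t
v = 103 / 9
v = 103/9 m/s

103/9 m/s


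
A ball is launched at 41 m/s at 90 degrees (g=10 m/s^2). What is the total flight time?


Given: v0 = 41 m/s, theta = 90 deg, g = 10 m/s^2
sin(90) = 1
Using T = 2*v0*sin(theta) / g
T = 2*41*1 / 10
T = 82 / 10
T = 41/5 s

41/5 s


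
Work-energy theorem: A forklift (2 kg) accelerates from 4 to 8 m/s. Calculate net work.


Given: m = 2 kg, v0 = 4 m/s, v = 8 m/s
Using W = (1/2)*m*(v^2 - v0^2)
v^2 = 8^2 = 64
v0^2 = 4^2 = 16
v^2 - v0^2 = 64 - 16 = 48
W = (1/2)*2*48 = 48 J

48 J


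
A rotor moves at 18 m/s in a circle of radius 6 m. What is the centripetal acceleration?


Given: v = 18 m/s, r = 6 m
Using a_c = v^2 / r
a_c = 18^2 / 6
a_c = 324 / 6
a_c = 54 m/s^2

54 m/s^2


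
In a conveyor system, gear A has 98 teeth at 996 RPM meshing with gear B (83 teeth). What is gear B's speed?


Given: N1 = 98 teeth, w1 = 996 RPM, N2 = 83 teeth
Using N1*w1 = N2*w2
w2 = N1*w1 / N2
w2 = 98*996 / 83
w2 = 97608 / 83
w2 = 1176 RPM

1176 RPM


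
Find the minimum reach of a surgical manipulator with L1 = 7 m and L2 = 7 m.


Given: L1 = 7 m, L2 = 7 m
For a 2-link planar arm, min reach = |L1 - L2| (second link folded back)
Min reach = |7 - 7|
Min reach = 0 m

0 m


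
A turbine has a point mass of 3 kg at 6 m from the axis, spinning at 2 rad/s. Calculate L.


Given: m = 3 kg, r = 6 m, omega = 2 rad/s
For a point mass: I = m*r^2
I = 3*6^2 = 3*36 = 108
L = I*omega = 108*2
L = 216 kg*m^2/s

216 kg*m^2/s


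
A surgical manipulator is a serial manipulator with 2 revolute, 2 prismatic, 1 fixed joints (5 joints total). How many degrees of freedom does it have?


Given: serial robot with 2 revolute, 2 prismatic, 1 fixed joints
DOF contribution per joint type: revolute=1, prismatic=1, spherical=3, fixed=0
DOF = 2*1 + 2*1 + 1*0
DOF = 4

4


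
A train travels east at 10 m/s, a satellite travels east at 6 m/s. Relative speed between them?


Given: v_A = 10 m/s east, v_B = 6 m/s east
Both move in the same direction; relative speed = |v_A - v_B|
|10 - 6| = |4|
= 4 m/s

4 m/s


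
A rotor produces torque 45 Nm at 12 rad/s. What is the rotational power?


Given: tau = 45 Nm, omega = 12 rad/s
Using P = tau * omega
P = 45 * 12
P = 540 W

540 W


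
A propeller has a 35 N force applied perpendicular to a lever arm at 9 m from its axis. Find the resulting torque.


Given: F = 35 N, r = 9 m, angle = 90 deg (perpendicular)
Using tau = F * r * sin(90)
sin(90) = 1
tau = 35 * 9 * 1
tau = 315 Nm

315 Nm


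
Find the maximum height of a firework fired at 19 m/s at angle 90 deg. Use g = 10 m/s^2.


Given: v0 = 19 m/s, theta = 90 deg, g = 10 m/s^2
sin^2(90) = 1
Using H = v0^2 * sin^2(theta) / (2*g)
H = 19^2 * 1 / (2*10)
H = 361 * 1 / 20
H = 361 / 20
H = 361/20 m

361/20 m


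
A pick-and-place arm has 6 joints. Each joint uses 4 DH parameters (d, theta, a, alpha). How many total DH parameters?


Given: 6 joints, 4 DH parameters per joint (d, theta, a, alpha)
Total DH parameters = number_of_joints * 4
Total = 6 * 4
Total = 24

24


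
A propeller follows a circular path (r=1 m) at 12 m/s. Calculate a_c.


Given: v = 12 m/s, r = 1 m
Using a_c = v^2 / r
a_c = 12^2 / 1
a_c = 144 / 1
a_c = 144 m/s^2

144 m/s^2


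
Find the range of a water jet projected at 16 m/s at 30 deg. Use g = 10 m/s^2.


Given: v0 = 16 m/s, theta = 30 deg, g = 10 m/s^2
sin(2*30) = sin(60) = sqrt(3)/2
Using R = v0^2 * sin(2*theta) / g
R = 16^2 * (sqrt(3)/2) / 10
R = 256 * sqrt(3) / 20
R = 64/5*sqrt(3) m

64/5*sqrt(3) m


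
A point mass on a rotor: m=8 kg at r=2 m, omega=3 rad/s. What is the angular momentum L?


Given: m = 8 kg, r = 2 m, omega = 3 rad/s
For a point mass: I = m*r^2
I = 8*2^2 = 8*4 = 32
L = I*omega = 32*3
L = 96 kg*m^2/s

96 kg*m^2/s


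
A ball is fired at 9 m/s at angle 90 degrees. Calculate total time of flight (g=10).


Given: v0 = 9 m/s, theta = 90 deg, g = 10 m/s^2
sin(90) = 1
Using T = 2*v0*sin(theta) / g
T = 2*9*1 / 10
T = 18 / 10
T = 9/5 s

9/5 s


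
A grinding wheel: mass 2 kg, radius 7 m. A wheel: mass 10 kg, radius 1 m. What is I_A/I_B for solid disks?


Given: M1=2 kg, R1=7 m, M2=10 kg, R2=1 m
For a disk: I = (1/2)*M*R^2, so I_A/I_B = (M1*R1^2)/(M2*R2^2)
M1*R1^2 = 2*49 = 98
M2*R2^2 = 10*1 = 10
I_A/I_B = 98/10 = 49/5

49/5


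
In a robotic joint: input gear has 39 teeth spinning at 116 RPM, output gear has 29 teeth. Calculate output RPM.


Given: N1 = 39 teeth, w1 = 116 RPM, N2 = 29 teeth
Using N1*w1 = N2*w2
w2 = N1*w1 / N2
w2 = 39*116 / 29
w2 = 4524 / 29
w2 = 156 RPM

156 RPM


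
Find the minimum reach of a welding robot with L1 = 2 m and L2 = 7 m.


Given: L1 = 2 m, L2 = 7 m
For a 2-link planar arm, min reach = |L1 - L2| (second link folded back)
Min reach = |2 - 7|
Min reach = 5 m

5 m


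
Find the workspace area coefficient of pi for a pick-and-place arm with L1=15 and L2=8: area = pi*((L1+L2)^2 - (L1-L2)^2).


Given: L1 = 15, L2 = 8
(L1+L2)^2 = (23)^2 = 529
(L1-L2)^2 = (7)^2 = 49
Difference = 529 - 49 = 480
This equals 4*L1*L2 = 4*15*8 = 480
Workspace area = 480*pi

480


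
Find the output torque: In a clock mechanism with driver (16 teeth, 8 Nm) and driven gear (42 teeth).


Given: N1 = 16, N2 = 42, T1 = 8 Nm
Using T2/T1 = N2/N1
T2 = T1 * N2 / N1
T2 = 8 * 42 / 16
T2 = 336 / 16
T2 = 21 Nm

21 Nm


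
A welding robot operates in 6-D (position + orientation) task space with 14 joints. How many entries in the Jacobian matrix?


Given: task space dimension = 6, joints = 14
Jacobian is a 6 x 14 matrix
Total entries = rows * columns
Total = 6 * 14
Total = 84

84


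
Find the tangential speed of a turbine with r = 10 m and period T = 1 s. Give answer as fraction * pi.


Given: radius r = 10 m, period T = 1 s
Using v = 2*pi*r / T
v = 2*pi*10 / 1
v = 20*pi / 1
v = 20*pi m/s

20*pi m/s


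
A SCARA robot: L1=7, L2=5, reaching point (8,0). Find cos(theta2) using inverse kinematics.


Given: L1 = 7, L2 = 5, target (x, y) = (8, 0)
Using cos(theta2) = (x^2 + y^2 - L1^2 - L2^2) / (2*L1*L2)
x^2 + y^2 = 8^2 + 0 = 64
L1^2 + L2^2 = 49 + 25 = 74
Numerator = 64 - 74 = -10
Denominator = 2*7*5 = 70
cos(theta2) = -10/70 = -1/7

-1/7


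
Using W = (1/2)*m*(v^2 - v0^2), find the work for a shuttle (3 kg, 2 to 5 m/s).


Given: m = 3 kg, v0 = 2 m/s, v = 5 m/s
Using W = (1/2)*m*(v^2 - v0^2)
v^2 = 5^2 = 25
v0^2 = 2^2 = 4
v^2 - v0^2 = 25 - 4 = 21
W = (1/2)*3*21 = 63/2 J

63/2 J


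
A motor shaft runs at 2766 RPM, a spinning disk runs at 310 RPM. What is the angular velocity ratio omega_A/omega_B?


Given: RPM_A = 2766, RPM_B = 310
omega = 2*pi*RPM/60, so omega_A/omega_B = RPM_A / RPM_B
omega_A/omega_B = 2766 / 310
omega_A/omega_B = 1383/155

1383/155


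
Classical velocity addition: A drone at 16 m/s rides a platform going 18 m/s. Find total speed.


Given: object velocity = 16 m/s, platform velocity = 18 m/s (same direction)
Using classical velocity addition: v_total = v_object + v_platform
v_total = 16 + 18
v_total = 34 m/s

34 m/s


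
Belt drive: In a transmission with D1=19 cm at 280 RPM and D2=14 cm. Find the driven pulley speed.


Given: D1 = 19 cm, w1 = 280 RPM, D2 = 14 cm
Using D1*w1 = D2*w2
w2 = D1*w1 / D2
w2 = 19*280 / 14
w2 = 5320 / 14
w2 = 380 RPM

380 RPM


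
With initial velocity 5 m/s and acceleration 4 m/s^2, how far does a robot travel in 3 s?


Given: v0 = 5 m/s, a = 4 m/s^2, t = 3 s
Using s = v0*t + (1/2)*a*t^2
s = 5*3 + (1/2)*4*3^2
s = 15 + (1/2)*36
s = 15 + 18
s = 33

33 m


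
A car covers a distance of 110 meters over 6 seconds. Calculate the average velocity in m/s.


Given: distance d = 110 m, time t = 6 s
Using v = d / t
v = 110 / 6
v = 55/3 m/s

55/3 m/s


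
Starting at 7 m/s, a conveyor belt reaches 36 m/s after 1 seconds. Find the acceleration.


Given: initial velocity v0 = 7 m/s, final velocity v = 36 m/s, time t = 1 s
Using a = (v - v0) / t
a = (36 - 7) / 1
a = 29 / 1
a = 29 m/s^2

29 m/s^2


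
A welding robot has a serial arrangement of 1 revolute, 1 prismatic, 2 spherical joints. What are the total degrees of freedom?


Given: serial robot with 1 revolute, 1 prismatic, 2 spherical joints
DOF contribution per joint type: revolute=1, prismatic=1, spherical=3, fixed=0
DOF = 1*1 + 1*1 + 2*3
DOF = 8

8


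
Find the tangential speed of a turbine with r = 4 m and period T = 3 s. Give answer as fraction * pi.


Given: radius r = 4 m, period T = 3 s
Using v = 2*pi*r / T
v = 2*pi*4 / 3
v = 8*pi / 3
v = 8/3*pi m/s

8/3*pi m/s


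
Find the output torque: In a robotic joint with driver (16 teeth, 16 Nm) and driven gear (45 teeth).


Given: N1 = 16, N2 = 45, T1 = 16 Nm
Using T2/T1 = N2/N1
T2 = T1 * N2 / N1
T2 = 16 * 45 / 16
T2 = 720 / 16
T2 = 45 Nm

45 Nm


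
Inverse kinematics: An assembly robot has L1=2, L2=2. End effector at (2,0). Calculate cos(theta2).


Given: L1 = 2, L2 = 2, target (x, y) = (2, 0)
Using cos(theta2) = (x^2 + y^2 - L1^2 - L2^2) / (2*L1*L2)
x^2 + y^2 = 2^2 + 0 = 4
L1^2 + L2^2 = 4 + 4 = 8
Numerator = 4 - 8 = -4
Denominator = 2*2*2 = 8
cos(theta2) = -4/8 = -1/2

-1/2


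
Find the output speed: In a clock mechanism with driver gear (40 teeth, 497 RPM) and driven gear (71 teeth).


Given: N1 = 40 teeth, w1 = 497 RPM, N2 = 71 teeth
Using N1*w1 = N2*w2
w2 = N1*w1 / N2
w2 = 40*497 / 71
w2 = 19880 / 71
w2 = 280 RPM

280 RPM


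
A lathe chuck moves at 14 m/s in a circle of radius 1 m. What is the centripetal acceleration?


Given: v = 14 m/s, r = 1 m
Using a_c = v^2 / r
a_c = 14^2 / 1
a_c = 196 / 1
a_c = 196 m/s^2

196 m/s^2


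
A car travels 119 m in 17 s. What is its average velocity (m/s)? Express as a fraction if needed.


Given: distance d = 119 m, time t = 17 s
Using v = d / t
v = 119 / 17
v = 7 m/s

7 m/s


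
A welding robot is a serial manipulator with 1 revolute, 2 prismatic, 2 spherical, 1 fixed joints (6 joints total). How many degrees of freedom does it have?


Given: serial robot with 1 revolute, 2 prismatic, 2 spherical, 1 fixed joints
DOF contribution per joint type: revolute=1, prismatic=1, spherical=3, fixed=0
DOF = 1*1 + 2*1 + 2*3 + 1*0
DOF = 9

9


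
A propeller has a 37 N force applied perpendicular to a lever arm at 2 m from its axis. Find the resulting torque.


Given: F = 37 N, r = 2 m, angle = 90 deg (perpendicular)
Using tau = F * r * sin(90)
sin(90) = 1
tau = 37 * 2 * 1
tau = 74 Nm

74 Nm


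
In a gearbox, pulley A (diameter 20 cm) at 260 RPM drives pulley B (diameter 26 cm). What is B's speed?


Given: D1 = 20 cm, w1 = 260 RPM, D2 = 26 cm
Using D1*w1 = D2*w2
w2 = D1*w1 / D2
w2 = 20*260 / 26
w2 = 5200 / 26
w2 = 200 RPM

200 RPM


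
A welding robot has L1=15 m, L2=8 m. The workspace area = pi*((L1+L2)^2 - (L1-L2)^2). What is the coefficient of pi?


Given: L1 = 15, L2 = 8
(L1+L2)^2 = (23)^2 = 529
(L1-L2)^2 = (7)^2 = 49
Difference = 529 - 49 = 480
This equals 4*L1*L2 = 4*15*8 = 480
Workspace area = 480*pi

480


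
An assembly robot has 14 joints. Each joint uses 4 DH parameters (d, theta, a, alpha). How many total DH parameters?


Given: 14 joints, 4 DH parameters per joint (d, theta, a, alpha)
Total DH parameters = number_of_joints * 4
Total = 14 * 4
Total = 56

56


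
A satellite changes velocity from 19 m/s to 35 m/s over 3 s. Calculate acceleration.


Given: initial velocity v0 = 19 m/s, final velocity v = 35 m/s, time t = 3 s
Using a = (v - v0) / t
a = (35 - 19) / 3
a = 16 / 3
a = 16/3 m/s^2

16/3 m/s^2


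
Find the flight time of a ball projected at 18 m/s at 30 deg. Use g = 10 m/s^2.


Given: v0 = 18 m/s, theta = 30 deg, g = 10 m/s^2
sin(30) = 1/2
Using T = 2*v0*sin(theta) / g
T = 2*18*1/2 / 10
T = 18 / 10
T = 9/5 s

9/5 s


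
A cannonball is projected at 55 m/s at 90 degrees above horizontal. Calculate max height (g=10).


Given: v0 = 55 m/s, theta = 90 deg, g = 10 m/s^2
sin^2(90) = 1
Using H = v0^2 * sin^2(theta) / (2*g)
H = 55^2 * 1 / (2*10)
H = 3025 * 1 / 20
H = 3025 / 20
H = 605/4 m

605/4 m


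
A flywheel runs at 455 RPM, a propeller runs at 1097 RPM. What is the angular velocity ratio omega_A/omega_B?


Given: RPM_A = 455, RPM_B = 1097
omega = 2*pi*RPM/60, so omega_A/omega_B = RPM_A / RPM_B
omega_A/omega_B = 455 / 1097
omega_A/omega_B = 455/1097

455/1097


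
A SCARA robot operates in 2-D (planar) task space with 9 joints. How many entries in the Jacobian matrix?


Given: task space dimension = 2, joints = 9
Jacobian is a 2 x 9 matrix
Total entries = rows * columns
Total = 2 * 9
Total = 18

18


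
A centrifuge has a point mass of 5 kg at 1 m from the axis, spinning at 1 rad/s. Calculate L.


Given: m = 5 kg, r = 1 m, omega = 1 rad/s
For a point mass: I = m*r^2
I = 5*1^2 = 5*1 = 5
L = I*omega = 5*1
L = 5 kg*m^2/s

5 kg*m^2/s


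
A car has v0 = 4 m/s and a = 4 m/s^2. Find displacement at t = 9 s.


Given: v0 = 4 m/s, a = 4 m/s^2, t = 9 s
Using s = v0*t + (1/2)*a*t^2
s = 4*9 + (1/2)*4*9^2
s = 36 + (1/2)*324
s = 36 + 162
s = 198

198 m


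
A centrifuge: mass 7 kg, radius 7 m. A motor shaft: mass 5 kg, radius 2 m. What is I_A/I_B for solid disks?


Given: M1=7 kg, R1=7 m, M2=5 kg, R2=2 m
For a disk: I = (1/2)*M*R^2, so I_A/I_B = (M1*R1^2)/(M2*R2^2)
M1*R1^2 = 7*49 = 343
M2*R2^2 = 5*4 = 20
I_A/I_B = 343/20 = 343/20

343/20


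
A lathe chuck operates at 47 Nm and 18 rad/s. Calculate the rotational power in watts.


Given: tau = 47 Nm, omega = 18 rad/s
Using P = tau * omega
P = 47 * 18
P = 846 W

846 W


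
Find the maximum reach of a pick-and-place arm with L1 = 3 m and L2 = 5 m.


Given: L1 = 3 m, L2 = 5 m
For a 2-link planar arm, max reach = L1 + L2 (fully extended)
Max reach = 3 + 5
Max reach = 8 m

8 m


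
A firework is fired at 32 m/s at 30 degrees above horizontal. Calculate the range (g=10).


Given: v0 = 32 m/s, theta = 30 deg, g = 10 m/s^2
sin(2*30) = sin(60) = sqrt(3)/2
Using R = v0^2 * sin(2*theta) / g
R = 32^2 * (sqrt(3)/2) / 10
R = 1024 * sqrt(3) / 20
R = 256/5*sqrt(3) m

256/5*sqrt(3) m


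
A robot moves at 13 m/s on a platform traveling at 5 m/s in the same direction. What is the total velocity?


Given: object velocity = 13 m/s, platform velocity = 5 m/s (same direction)
Using classical velocity addition: v_total = v_object + v_platform
v_total = 13 + 5
v_total = 18 m/s

18 m/s


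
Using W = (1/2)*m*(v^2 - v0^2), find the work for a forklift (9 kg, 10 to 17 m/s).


Given: m = 9 kg, v0 = 10 m/s, v = 17 m/s
Using W = (1/2)*m*(v^2 - v0^2)
v^2 = 17^2 = 289
v0^2 = 10^2 = 100
v^2 - v0^2 = 289 - 100 = 189
W = (1/2)*9*189 = 1701/2 J

1701/2 J


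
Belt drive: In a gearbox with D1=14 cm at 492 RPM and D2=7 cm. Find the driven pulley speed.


Given: D1 = 14 cm, w1 = 492 RPM, D2 = 7 cm
Using D1*w1 = D2*w2
w2 = D1*w1 / D2
w2 = 14*492 / 7
w2 = 6888 / 7
w2 = 984 RPM

984 RPM


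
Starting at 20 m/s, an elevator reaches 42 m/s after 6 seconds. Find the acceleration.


Given: initial velocity v0 = 20 m/s, final velocity v = 42 m/s, time t = 6 s
Using a = (v - v0) / t
a = (42 - 20) / 6
a = 22 / 6
a = 11/3 m/s^2

11/3 m/s^2


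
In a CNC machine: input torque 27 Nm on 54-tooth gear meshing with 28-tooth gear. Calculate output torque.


Given: N1 = 54, N2 = 28, T1 = 27 Nm
Using T2/T1 = N2/N1
T2 = T1 * N2 / N1
T2 = 27 * 28 / 54
T2 = 756 / 54
T2 = 14 Nm

14 Nm


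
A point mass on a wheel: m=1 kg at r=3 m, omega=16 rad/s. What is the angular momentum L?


Given: m = 1 kg, r = 3 m, omega = 16 rad/s
For a point mass: I = m*r^2
I = 1*3^2 = 1*9 = 9
L = I*omega = 9*16
L = 144 kg*m^2/s

144 kg*m^2/s


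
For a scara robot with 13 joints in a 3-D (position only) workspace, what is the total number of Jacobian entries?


Given: task space dimension = 3, joints = 13
Jacobian is a 3 x 13 matrix
Total entries = rows * columns
Total = 3 * 13
Total = 39

39


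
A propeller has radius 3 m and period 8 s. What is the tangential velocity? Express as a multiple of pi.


Given: radius r = 3 m, period T = 8 s
Using v = 2*pi*r / T
v = 2*pi*3 / 8
v = 6*pi / 8
v = 3/4*pi m/s

3/4*pi m/s


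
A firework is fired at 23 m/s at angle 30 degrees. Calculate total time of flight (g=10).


Given: v0 = 23 m/s, theta = 30 deg, g = 10 m/s^2
sin(30) = 1/2
Using T = 2*v0*sin(theta) / g
T = 2*23*1/2 / 10
T = 23 / 10
T = 23/10 s

23/10 s


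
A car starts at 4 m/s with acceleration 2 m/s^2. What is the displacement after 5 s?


Given: v0 = 4 m/s, a = 2 m/s^2, t = 5 s
Using s = v0*t + (1/2)*a*t^2
s = 4*5 + (1/2)*2*5^2
s = 20 + (1/2)*50
s = 20 + 25
s = 45

45 m


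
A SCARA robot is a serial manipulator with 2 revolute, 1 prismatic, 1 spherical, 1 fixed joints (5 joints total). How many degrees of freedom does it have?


Given: serial robot with 2 revolute, 1 prismatic, 1 spherical, 1 fixed joints
DOF contribution per joint type: revolute=1, prismatic=1, spherical=3, fixed=0
DOF = 2*1 + 1*1 + 1*3 + 1*0
DOF = 6

6


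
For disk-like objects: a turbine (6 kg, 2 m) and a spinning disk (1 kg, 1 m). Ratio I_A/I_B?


Given: M1=6 kg, R1=2 m, M2=1 kg, R2=1 m
For a disk: I = (1/2)*M*R^2, so I_A/I_B = (M1*R1^2)/(M2*R2^2)
M1*R1^2 = 6*4 = 24
M2*R2^2 = 1*1 = 1
I_A/I_B = 24/1 = 24

24


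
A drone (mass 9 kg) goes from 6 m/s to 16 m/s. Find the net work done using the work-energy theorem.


Given: m = 9 kg, v0 = 6 m/s, v = 16 m/s
Using W = (1/2)*m*(v^2 - v0^2)
v^2 = 16^2 = 256
v0^2 = 6^2 = 36
v^2 - v0^2 = 256 - 36 = 220
W = (1/2)*9*220 = 990 J

990 J


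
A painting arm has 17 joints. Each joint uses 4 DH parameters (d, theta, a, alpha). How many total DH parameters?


Given: 17 joints, 4 DH parameters per joint (d, theta, a, alpha)
Total DH parameters = number_of_joints * 4
Total = 17 * 4
Total = 68

68


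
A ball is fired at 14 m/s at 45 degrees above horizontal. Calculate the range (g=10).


Given: v0 = 14 m/s, theta = 45 deg, g = 10 m/s^2
sin(2*45) = sin(90) = 1
Using R = v0^2 * sin(2*theta) / g
R = 14^2 * 1 / 10
R = 196 / 10
R = 98/5 m

98/5 m


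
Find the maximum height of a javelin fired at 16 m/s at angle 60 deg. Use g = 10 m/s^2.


Given: v0 = 16 m/s, theta = 60 deg, g = 10 m/s^2
sin^2(60) = 3/4
Using H = v0^2 * sin^2(theta) / (2*g)
H = 16^2 * 3/4 / (2*10)
H = 256 * 3/4 / 20
H = 192 / 20
H = 48/5 m

48/5 m


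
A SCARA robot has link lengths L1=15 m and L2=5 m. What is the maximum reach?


Given: L1 = 15 m, L2 = 5 m
For a 2-link planar arm, max reach = L1 + L2 (fully extended)
Max reach = 15 + 5
Max reach = 20 m

20 m


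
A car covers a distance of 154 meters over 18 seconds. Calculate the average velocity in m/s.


Given: distance d = 154 m, time t = 18 s
Using v = d / t
v = 154 / 18
v = 77/9 m/s

77/9 m/s


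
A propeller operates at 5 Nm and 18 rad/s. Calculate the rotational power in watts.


Given: tau = 5 Nm, omega = 18 rad/s
Using P = tau * omega
P = 5 * 18
P = 90 W

90 W


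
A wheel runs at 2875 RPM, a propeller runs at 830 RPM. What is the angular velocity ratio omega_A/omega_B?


Given: RPM_A = 2875, RPM_B = 830
omega = 2*pi*RPM/60, so omega_A/omega_B = RPM_A / RPM_B
omega_A/omega_B = 2875 / 830
omega_A/omega_B = 575/166

575/166


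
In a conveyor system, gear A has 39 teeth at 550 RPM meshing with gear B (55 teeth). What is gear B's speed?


Given: N1 = 39 teeth, w1 = 550 RPM, N2 = 55 teeth
Using N1*w1 = N2*w2
w2 = N1*w1 / N2
w2 = 39*550 / 55
w2 = 21450 / 55
w2 = 390 RPM

390 RPM


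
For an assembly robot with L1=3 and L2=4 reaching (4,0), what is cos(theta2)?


Given: L1 = 3, L2 = 4, target (x, y) = (4, 0)
Using cos(theta2) = (x^2 + y^2 - L1^2 - L2^2) / (2*L1*L2)
x^2 + y^2 = 4^2 + 0 = 16
L1^2 + L2^2 = 9 + 16 = 25
Numerator = 16 - 25 = -9
Denominator = 2*3*4 = 24
cos(theta2) = -9/24 = -3/8

-3/8


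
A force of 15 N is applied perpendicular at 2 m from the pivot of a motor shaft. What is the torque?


Given: F = 15 N, r = 2 m, angle = 90 deg (perpendicular)
Using tau = F * r * sin(90)
sin(90) = 1
tau = 15 * 2 * 1
tau = 30 Nm

30 Nm


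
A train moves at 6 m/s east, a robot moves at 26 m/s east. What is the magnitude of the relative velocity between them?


Given: v_A = 6 m/s east, v_B = 26 m/s east
Both move in the same direction; relative speed = |v_A - v_B|
|6 - 26| = |-20|
= 20 m/s

20 m/s


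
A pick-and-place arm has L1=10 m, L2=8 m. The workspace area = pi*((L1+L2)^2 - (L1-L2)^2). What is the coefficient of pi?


Given: L1 = 10, L2 = 8
(L1+L2)^2 = (18)^2 = 324
(L1-L2)^2 = (2)^2 = 4
Difference = 324 - 4 = 320
This equals 4*L1*L2 = 4*10*8 = 320
Workspace area = 320*pi

320


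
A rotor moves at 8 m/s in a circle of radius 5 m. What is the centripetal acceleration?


Given: v = 8 m/s, r = 5 m
Using a_c = v^2 / r
a_c = 8^2 / 5
a_c = 64 / 5
a_c = 64/5 m/s^2

64/5 m/s^2


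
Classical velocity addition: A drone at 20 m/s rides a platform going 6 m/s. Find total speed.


Given: object velocity = 20 m/s, platform velocity = 6 m/s (same direction)
Using classical velocity addition: v_total = v_object + v_platform
v_total = 20 + 6
v_total = 26 m/s

26 m/s


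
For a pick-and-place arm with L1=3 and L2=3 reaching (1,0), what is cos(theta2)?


Given: L1 = 3, L2 = 3, target (x, y) = (1, 0)
Using cos(theta2) = (x^2 + y^2 - L1^2 - L2^2) / (2*L1*L2)
x^2 + y^2 = 1^2 + 0 = 1
L1^2 + L2^2 = 9 + 9 = 18
Numerator = 1 - 18 = -17
Denominator = 2*3*3 = 18
cos(theta2) = -17/18 = -17/18

-17/18


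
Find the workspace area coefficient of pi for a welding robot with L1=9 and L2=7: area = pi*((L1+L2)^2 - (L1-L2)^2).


Given: L1 = 9, L2 = 7
(L1+L2)^2 = (16)^2 = 256
(L1-L2)^2 = (2)^2 = 4
Difference = 256 - 4 = 252
This equals 4*L1*L2 = 4*9*7 = 252
Workspace area = 252*pi

252


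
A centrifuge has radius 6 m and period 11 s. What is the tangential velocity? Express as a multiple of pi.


Given: radius r = 6 m, period T = 11 s
Using v = 2*pi*r / T
v = 2*pi*6 / 11
v = 12*pi / 11
v = 12/11*pi m/s

12/11*pi m/s


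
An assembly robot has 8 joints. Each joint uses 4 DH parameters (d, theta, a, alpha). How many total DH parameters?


Given: 8 joints, 4 DH parameters per joint (d, theta, a, alpha)
Total DH parameters = number_of_joints * 4
Total = 8 * 4
Total = 32

32


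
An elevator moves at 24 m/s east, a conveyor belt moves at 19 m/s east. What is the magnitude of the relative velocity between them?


Given: v_A = 24 m/s east, v_B = 19 m/s east
Both move in the same direction; relative speed = |v_A - v_B|
|24 - 19| = |5|
= 5 m/s

5 m/s


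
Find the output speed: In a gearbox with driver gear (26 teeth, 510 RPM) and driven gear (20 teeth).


Given: N1 = 26 teeth, w1 = 510 RPM, N2 = 20 teeth
Using N1*w1 = N2*w2
w2 = N1*w1 / N2
w2 = 26*510 / 20
w2 = 13260 / 20
w2 = 663 RPM

663 RPM


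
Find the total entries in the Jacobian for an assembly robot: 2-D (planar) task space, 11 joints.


Given: task space dimension = 2, joints = 11
Jacobian is a 2 x 11 matrix
Total entries = rows * columns
Total = 2 * 11
Total = 22

22


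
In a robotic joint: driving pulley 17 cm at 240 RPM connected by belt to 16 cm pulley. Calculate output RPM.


Given: D1 = 17 cm, w1 = 240 RPM, D2 = 16 cm
Using D1*w1 = D2*w2
w2 = D1*w1 / D2
w2 = 17*240 / 16
w2 = 4080 / 16
w2 = 255 RPM

255 RPM


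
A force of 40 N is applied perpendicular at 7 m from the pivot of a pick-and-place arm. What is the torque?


Given: F = 40 N, r = 7 m, angle = 90 deg (perpendicular)
Using tau = F * r * sin(90)
sin(90) = 1
tau = 40 * 7 * 1
tau = 280 Nm

280 Nm


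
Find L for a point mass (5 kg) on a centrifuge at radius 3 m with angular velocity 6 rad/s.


Given: m = 5 kg, r = 3 m, omega = 6 rad/s
For a point mass: I = m*r^2
I = 5*3^2 = 5*9 = 45
L = I*omega = 45*6
L = 270 kg*m^2/s

270 kg*m^2/s


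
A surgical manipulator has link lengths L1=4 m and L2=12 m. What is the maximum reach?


Given: L1 = 4 m, L2 = 12 m
For a 2-link planar arm, max reach = L1 + L2 (fully extended)
Max reach = 4 + 12
Max reach = 16 m

16 m


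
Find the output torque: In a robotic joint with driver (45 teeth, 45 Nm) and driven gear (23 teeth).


Given: N1 = 45, N2 = 23, T1 = 45 Nm
Using T2/T1 = N2/N1
T2 = T1 * N2 / N1
T2 = 45 * 23 / 45
T2 = 1035 / 45
T2 = 23 Nm

23 Nm


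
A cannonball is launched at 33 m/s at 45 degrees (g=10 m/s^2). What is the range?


Given: v0 = 33 m/s, theta = 45 deg, g = 10 m/s^2
sin(2*45) = sin(90) = 1
Using R = v0^2 * sin(2*theta) / g
R = 33^2 * 1 / 10
R = 1089 / 10
R = 1089/10 m

1089/10 m


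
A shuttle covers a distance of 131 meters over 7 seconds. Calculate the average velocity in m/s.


Given: distance d = 131 m, time t = 7 s
Using v = d / t
v = 131 / 7
v = 131/7 m/s

131/7 m/s


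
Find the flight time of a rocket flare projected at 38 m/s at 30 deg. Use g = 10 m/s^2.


Given: v0 = 38 m/s, theta = 30 deg, g = 10 m/s^2
sin(30) = 1/2
Using T = 2*v0*sin(theta) / g
T = 2*38*1/2 / 10
T = 38 / 10
T = 19/5 s

19/5 s


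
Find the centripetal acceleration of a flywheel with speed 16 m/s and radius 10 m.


Given: v = 16 m/s, r = 10 m
Using a_c = v^2 / r
a_c = 16^2 / 10
a_c = 256 / 10
a_c = 128/5 m/s^2

128/5 m/s^2


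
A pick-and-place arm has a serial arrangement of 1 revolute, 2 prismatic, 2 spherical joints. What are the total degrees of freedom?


Given: serial robot with 1 revolute, 2 prismatic, 2 spherical joints
DOF contribution per joint type: revolute=1, prismatic=1, spherical=3, fixed=0
DOF = 1*1 + 2*1 + 2*3
DOF = 9

9


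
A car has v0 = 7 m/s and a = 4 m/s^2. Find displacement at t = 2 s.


Given: v0 = 7 m/s, a = 4 m/s^2, t = 2 s
Using s = v0*t + (1/2)*a*t^2
s = 7*2 + (1/2)*4*2^2
s = 14 + (1/2)*16
s = 14 + 8
s = 22

22 m


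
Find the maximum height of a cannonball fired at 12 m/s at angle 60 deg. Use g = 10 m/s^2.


Given: v0 = 12 m/s, theta = 60 deg, g = 10 m/s^2
sin^2(60) = 3/4
Using H = v0^2 * sin^2(theta) / (2*g)
H = 12^2 * 3/4 / (2*10)
H = 144 * 3/4 / 20
H = 108 / 20
H = 27/5 m

27/5 m


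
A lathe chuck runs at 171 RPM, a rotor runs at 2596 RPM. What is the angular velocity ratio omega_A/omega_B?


Given: RPM_A = 171, RPM_B = 2596
omega = 2*pi*RPM/60, so omega_A/omega_B = RPM_A / RPM_B
omega_A/omega_B = 171 / 2596
omega_A/omega_B = 171/2596

171/2596


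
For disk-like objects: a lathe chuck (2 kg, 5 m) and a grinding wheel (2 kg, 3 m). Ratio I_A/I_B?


Given: M1=2 kg, R1=5 m, M2=2 kg, R2=3 m
For a disk: I = (1/2)*M*R^2, so I_A/I_B = (M1*R1^2)/(M2*R2^2)
M1*R1^2 = 2*25 = 50
M2*R2^2 = 2*9 = 18
I_A/I_B = 50/18 = 25/9

25/9


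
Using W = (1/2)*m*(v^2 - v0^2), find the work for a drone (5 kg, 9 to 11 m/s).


Given: m = 5 kg, v0 = 9 m/s, v = 11 m/s
Using W = (1/2)*m*(v^2 - v0^2)
v^2 = 11^2 = 121
v0^2 = 9^2 = 81
v^2 - v0^2 = 121 - 81 = 40
W = (1/2)*5*40 = 100 J

100 J


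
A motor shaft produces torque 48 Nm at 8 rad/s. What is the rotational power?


Given: tau = 48 Nm, omega = 8 rad/s
Using P = tau * omega
P = 48 * 8
P = 384 W

384 W


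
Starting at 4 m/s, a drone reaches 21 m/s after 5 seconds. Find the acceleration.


Given: initial velocity v0 = 4 m/s, final velocity v = 21 m/s, time t = 5 s
Using a = (v - v0) / t
a = (21 - 4) / 5
a = 17 / 5
a = 17/5 m/s^2

17/5 m/s^2


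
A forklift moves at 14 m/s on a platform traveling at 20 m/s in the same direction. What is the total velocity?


Given: object velocity = 14 m/s, platform velocity = 20 m/s (same direction)
Using classical velocity addition: v_total = v_object + v_platform
v_total = 14 + 20
v_total = 34 m/s

34 m/s


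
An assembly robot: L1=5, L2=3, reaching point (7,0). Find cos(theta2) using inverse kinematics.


Given: L1 = 5, L2 = 3, target (x, y) = (7, 0)
Using cos(theta2) = (x^2 + y^2 - L1^2 - L2^2) / (2*L1*L2)
x^2 + y^2 = 7^2 + 0 = 49
L1^2 + L2^2 = 25 + 9 = 34
Numerator = 49 - 34 = 15
Denominator = 2*5*3 = 30
cos(theta2) = 15/30 = 1/2

1/2


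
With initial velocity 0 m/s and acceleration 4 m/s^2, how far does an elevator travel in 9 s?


Given: v0 = 0 m/s, a = 4 m/s^2, t = 9 s
Using s = v0*t + (1/2)*a*t^2
s = 0*9 + (1/2)*4*9^2
s = 0 + (1/2)*324
s = 0 + 162
s = 162

162 m


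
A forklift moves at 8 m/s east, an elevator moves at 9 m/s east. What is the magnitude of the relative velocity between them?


Given: v_A = 8 m/s east, v_B = 9 m/s east
Both move in the same direction; relative speed = |v_A - v_B|
|8 - 9| = |-1|
= 1 m/s

1 m/s


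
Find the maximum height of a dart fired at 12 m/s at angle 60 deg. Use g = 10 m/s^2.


Given: v0 = 12 m/s, theta = 60 deg, g = 10 m/s^2
sin^2(60) = 3/4
Using H = v0^2 * sin^2(theta) / (2*g)
H = 12^2 * 3/4 / (2*10)
H = 144 * 3/4 / 20
H = 108 / 20
H = 27/5 m

27/5 m


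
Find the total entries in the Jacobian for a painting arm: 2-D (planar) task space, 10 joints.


Given: task space dimension = 2, joints = 10
Jacobian is a 2 x 10 matrix
Total entries = rows * columns
Total = 2 * 10
Total = 20

20


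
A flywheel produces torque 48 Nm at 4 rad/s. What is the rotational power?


Given: tau = 48 Nm, omega = 4 rad/s
Using P = tau * omega
P = 48 * 4
P = 192 W

192 W


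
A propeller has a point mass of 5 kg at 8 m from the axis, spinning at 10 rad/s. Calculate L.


Given: m = 5 kg, r = 8 m, omega = 10 rad/s
For a point mass: I = m*r^2
I = 5*8^2 = 5*64 = 320
L = I*omega = 320*10
L = 3200 kg*m^2/s

3200 kg*m^2/s


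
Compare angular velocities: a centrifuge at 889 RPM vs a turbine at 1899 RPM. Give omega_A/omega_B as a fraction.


Given: RPM_A = 889, RPM_B = 1899
omega = 2*pi*RPM/60, so omega_A/omega_B = RPM_A / RPM_B
omega_A/omega_B = 889 / 1899
omega_A/omega_B = 889/1899

889/1899


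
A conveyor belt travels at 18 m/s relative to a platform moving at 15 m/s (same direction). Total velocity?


Given: object velocity = 18 m/s, platform velocity = 15 m/s (same direction)
Using classical velocity addition: v_total = v_object + v_platform
v_total = 18 + 15
v_total = 33 m/s

33 m/s


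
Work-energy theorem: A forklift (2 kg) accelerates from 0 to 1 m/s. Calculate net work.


Given: m = 2 kg, v0 = 0 m/s, v = 1 m/s
Using W = (1/2)*m*(v^2 - v0^2)
v^2 = 1^2 = 1
v0^2 = 0^2 = 0
v^2 - v0^2 = 1 - 0 = 1
W = (1/2)*2*1 = 1 J

1 J


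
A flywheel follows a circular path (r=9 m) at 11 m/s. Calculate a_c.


Given: v = 11 m/s, r = 9 m
Using a_c = v^2 / r
a_c = 11^2 / 9
a_c = 121 / 9
a_c = 121/9 m/s^2

121/9 m/s^2


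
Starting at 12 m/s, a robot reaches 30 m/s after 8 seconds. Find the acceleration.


Given: initial velocity v0 = 12 m/s, final velocity v = 30 m/s, time t = 8 s
Using a = (v - v0) / t
a = (30 - 12) / 8
a = 18 / 8
a = 9/4 m/s^2

9/4 m/s^2


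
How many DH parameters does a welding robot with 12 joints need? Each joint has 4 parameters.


Given: 12 joints, 4 DH parameters per joint (d, theta, a, alpha)
Total DH parameters = number_of_joints * 4
Total = 12 * 4
Total = 48

48


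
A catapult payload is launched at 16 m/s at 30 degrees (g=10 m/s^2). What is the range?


Given: v0 = 16 m/s, theta = 30 deg, g = 10 m/s^2
sin(2*30) = sin(60) = sqrt(3)/2
Using R = v0^2 * sin(2*theta) / g
R = 16^2 * (sqrt(3)/2) / 10
R = 256 * sqrt(3) / 20
R = 64/5*sqrt(3) m

64/5*sqrt(3) m


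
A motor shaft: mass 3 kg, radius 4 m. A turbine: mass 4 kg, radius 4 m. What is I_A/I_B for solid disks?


Given: M1=3 kg, R1=4 m, M2=4 kg, R2=4 m
For a disk: I = (1/2)*M*R^2, so I_A/I_B = (M1*R1^2)/(M2*R2^2)
M1*R1^2 = 3*16 = 48
M2*R2^2 = 4*16 = 64
I_A/I_B = 48/64 = 3/4

3/4


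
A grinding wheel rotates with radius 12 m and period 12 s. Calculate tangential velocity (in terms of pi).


Given: radius r = 12 m, period T = 12 s
Using v = 2*pi*r / T
v = 2*pi*12 / 12
v = 24*pi / 12
v = 2*pi m/s

2*pi m/s


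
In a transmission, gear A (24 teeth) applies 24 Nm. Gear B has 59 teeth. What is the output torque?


Given: N1 = 24, N2 = 59, T1 = 24 Nm
Using T2/T1 = N2/N1
T2 = T1 * N2 / N1
T2 = 24 * 59 / 24
T2 = 1416 / 24
T2 = 59 Nm

59 Nm


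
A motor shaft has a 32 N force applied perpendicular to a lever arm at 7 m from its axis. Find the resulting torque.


Given: F = 32 N, r = 7 m, angle = 90 deg (perpendicular)
Using tau = F * r * sin(90)
sin(90) = 1
tau = 32 * 7 * 1
tau = 224 Nm

224 Nm


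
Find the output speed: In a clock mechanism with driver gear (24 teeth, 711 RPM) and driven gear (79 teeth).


Given: N1 = 24 teeth, w1 = 711 RPM, N2 = 79 teeth
Using N1*w1 = N2*w2
w2 = N1*w1 / N2
w2 = 24*711 / 79
w2 = 17064 / 79
w2 = 216 RPM

216 RPM


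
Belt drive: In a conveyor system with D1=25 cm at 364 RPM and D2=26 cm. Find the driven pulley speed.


Given: D1 = 25 cm, w1 = 364 RPM, D2 = 26 cm
Using D1*w1 = D2*w2
w2 = D1*w1 / D2
w2 = 25*364 / 26
w2 = 9100 / 26
w2 = 350 RPM

350 RPM


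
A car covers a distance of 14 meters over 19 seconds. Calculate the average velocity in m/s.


Given: distance d = 14 m, time t = 19 s
Using v = d / t
v = 14 / 19
v = 14/19 m/s

14/19 m/s


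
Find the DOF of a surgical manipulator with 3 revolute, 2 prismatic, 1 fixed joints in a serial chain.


Given: serial robot with 3 revolute, 2 prismatic, 1 fixed joints
DOF contribution per joint type: revolute=1, prismatic=1, spherical=3, fixed=0
DOF = 3*1 + 2*1 + 1*0
DOF = 5

5


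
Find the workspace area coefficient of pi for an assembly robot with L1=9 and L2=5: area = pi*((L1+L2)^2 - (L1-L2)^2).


Given: L1 = 9, L2 = 5
(L1+L2)^2 = (14)^2 = 196
(L1-L2)^2 = (4)^2 = 16
Difference = 196 - 16 = 180
This equals 4*L1*L2 = 4*9*5 = 180
Workspace area = 180*pi

180


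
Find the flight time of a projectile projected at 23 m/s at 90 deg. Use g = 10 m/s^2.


Given: v0 = 23 m/s, theta = 90 deg, g = 10 m/s^2
sin(90) = 1
Using T = 2*v0*sin(theta) / g
T = 2*23*1 / 10
T = 46 / 10
T = 23/5 s

23/5 s


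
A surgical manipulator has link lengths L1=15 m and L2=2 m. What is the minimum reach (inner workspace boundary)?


Given: L1 = 15 m, L2 = 2 m
For a 2-link planar arm, min reach = |L1 - L2| (second link folded back)
Min reach = |15 - 2|
Min reach = 13 m

13 m


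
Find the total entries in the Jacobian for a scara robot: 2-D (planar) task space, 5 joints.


Given: task space dimension = 2, joints = 5
Jacobian is a 2 x 5 matrix
Total entries = rows * columns
Total = 2 * 5
Total = 10

10


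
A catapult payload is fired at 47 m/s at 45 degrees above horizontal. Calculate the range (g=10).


Given: v0 = 47 m/s, theta = 45 deg, g = 10 m/s^2
sin(2*45) = sin(90) = 1
Using R = v0^2 * sin(2*theta) / g
R = 47^2 * 1 / 10
R = 2209 / 10
R = 2209/10 m

2209/10 m


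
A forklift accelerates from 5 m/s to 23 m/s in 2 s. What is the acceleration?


Given: initial velocity v0 = 5 m/s, final velocity v = 23 m/s, time t = 2 s
Using a = (v - v0) / t
a = (23 - 5) / 2
a = 18 / 2
a = 9 m/s^2

9 m/s^2


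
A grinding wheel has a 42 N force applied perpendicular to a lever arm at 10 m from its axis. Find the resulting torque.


Given: F = 42 N, r = 10 m, angle = 90 deg (perpendicular)
Using tau = F * r * sin(90)
sin(90) = 1
tau = 42 * 10 * 1
tau = 420 Nm

420 Nm
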